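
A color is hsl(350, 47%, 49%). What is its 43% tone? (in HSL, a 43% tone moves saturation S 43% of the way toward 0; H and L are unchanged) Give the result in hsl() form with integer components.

S moves 43% from 47 toward 0: 47 − 20.21 = 26.79 → 27.
H and L are unchanged.

hsl(350, 27%, 49%)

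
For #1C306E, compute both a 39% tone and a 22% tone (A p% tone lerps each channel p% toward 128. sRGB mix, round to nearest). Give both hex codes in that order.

#1C306E is rgb(28, 48, 110).
39% tone:
  R: 28 + 39 = 67 → 67
  G: 48 + 0.39×(128−48) = 48 + 31.2 = 79.2 → 79
  B: 110 + 0.39×(128−110) = 110 + 7.02 = 117.02 → 117
  → #434F75
22% tone:
  R: 28 + 0.22×(128−28) = 28 + 22 = 50 → 50
  G: 48 + 17.6 = 65.6 → 66
  B: 110 + 0.22×(128−110) = 110 + 3.96 = 113.96 → 114
  → #324272

#434F75, #324272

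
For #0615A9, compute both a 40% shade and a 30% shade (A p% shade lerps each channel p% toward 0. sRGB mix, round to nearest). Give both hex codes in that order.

#0615A9 is rgb(6, 21, 169).
40% shade:
  R: 6 + 0.4×(0−6) = 6 − 2.4 = 3.6 → 4
  G: 21 − 8.4 = 12.6 → 13
  B: 169 − 67.6 = 101.4 → 101
  → #040D65
30% shade:
  R: 6 − 1.8 = 4.2 → 4
  G: 21 + 0.3×(0−21) = 21 − 6.3 = 14.7 → 15
  B: 169 − 50.7 = 118.3 → 118
  → #040F76

#040D65, #040F76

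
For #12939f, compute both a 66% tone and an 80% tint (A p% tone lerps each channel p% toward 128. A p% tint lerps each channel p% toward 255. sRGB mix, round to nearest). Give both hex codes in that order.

#12939f is rgb(18, 147, 159).
66% tone:
  R: 18 + 0.66×(128−18) = 18 + 72.6 = 90.6 → 91
  G: 147 + 0.66×(128−147) = 147 − 12.54 = 134.46 → 134
  B: 159 + 0.66×(128−159) = 159 − 20.46 = 138.54 → 139
  → #5b868b
80% tint:
  R: 18 + 189.6 = 207.6 → 208
  G: 147 + 86.4 = 233.4 → 233
  B: 159 + 0.8×(255−159) = 159 + 76.8 = 235.8 → 236
  → #d0e9ec

#5b868b, #d0e9ec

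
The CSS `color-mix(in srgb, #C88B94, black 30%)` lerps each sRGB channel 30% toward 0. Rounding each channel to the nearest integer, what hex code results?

#8C6168

#C88B94 is rgb(200, 139, 148).
Lerp each channel 30% toward 0:
  R: 200 + 0.3×(0−200) = 200 − 60 = 140 → 140
  G: 139 − 41.7 = 97.3 → 97
  B: 148 − 44.4 = 103.6 → 104
rgb(140, 97, 104) = #8C6168.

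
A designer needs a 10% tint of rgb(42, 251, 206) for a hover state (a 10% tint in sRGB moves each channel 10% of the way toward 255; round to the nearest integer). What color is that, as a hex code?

#3FFBD3

Per channel, c → c + 0.1(255 − c):
  R: 42 + 21.3 = 63.3 → 63
  G: 251 + 0.4 = 251.4 → 251
  B: 206 + 0.1×(255−206) = 206 + 4.9 = 210.9 → 211
rgb(63, 251, 211) = #3FFBD3.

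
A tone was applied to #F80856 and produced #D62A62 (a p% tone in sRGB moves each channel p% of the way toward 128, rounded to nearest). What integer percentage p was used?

#F80856 is rgb(248, 8, 86); #D62A62 is rgb(214, 42, 98).
On the R channel (widest range): 214 ≈ 248 + (p/100)(128 − 248), so p ≈ 100×(214 − 248)/(128 − 248) = -3400/-120 = 28.33.
p = 28 reproduces all three channels after rounding.

28%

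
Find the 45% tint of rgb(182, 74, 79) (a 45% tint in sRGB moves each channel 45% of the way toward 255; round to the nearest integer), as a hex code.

A 45% tint moves each channel 45% toward 255:
  R: 182 + 0.45×(255−182) = 182 + 32.85 = 214.85 → 215
  G: 74 + 81.45 = 155.45 → 155
  B: 79 + 0.45×(255−79) = 79 + 79.2 = 158.2 → 158
rgb(215, 155, 158) = #D79B9E.

#D79B9E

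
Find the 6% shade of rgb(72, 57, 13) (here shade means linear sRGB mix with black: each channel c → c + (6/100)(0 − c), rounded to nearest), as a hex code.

#44360C

A 6% shade moves each channel 6% toward 0:
  R: 72 − 4.32 = 67.68 → 68
  G: 57 + 0.06×(0−57) = 57 − 3.42 = 53.58 → 54
  B: 13 + 0.06×(0−13) = 13 − 0.78 = 12.22 → 12
rgb(68, 54, 12) = #44360C.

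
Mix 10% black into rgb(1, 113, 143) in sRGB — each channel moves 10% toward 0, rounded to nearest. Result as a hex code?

#016681

A 10% shade moves each channel 10% toward 0:
  R: 1 − 0.1 = 0.9 → 1
  G: 113 + 0.1×(0−113) = 113 − 11.3 = 101.7 → 102
  B: 143 − 14.3 = 128.7 → 129
rgb(1, 102, 129) = #016681.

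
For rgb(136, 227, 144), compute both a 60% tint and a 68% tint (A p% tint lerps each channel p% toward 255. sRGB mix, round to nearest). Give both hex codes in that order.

#CFF4D3, #D9F6DB

60% tint:
  R: 136 + 0.6×(255−136) = 136 + 71.4 = 207.4 → 207
  G: 227 + 0.6×(255−227) = 227 + 16.8 = 243.8 → 244
  B: 144 + 66.6 = 210.6 → 211
  → #CFF4D3
68% tint:
  R: 136 + 0.68×(255−136) = 136 + 80.92 = 216.92 → 217
  G: 227 + 0.68×(255−227) = 227 + 19.04 = 246.04 → 246
  B: 144 + 0.68×(255−144) = 144 + 75.48 = 219.48 → 219
  → #D9F6DB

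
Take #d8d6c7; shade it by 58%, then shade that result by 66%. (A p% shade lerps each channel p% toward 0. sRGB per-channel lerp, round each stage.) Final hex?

#1f1f1d

#d8d6c7 is rgb(216, 214, 199).
Lerp each channel 58% toward 0:
  R: 216 + 0.58×(0−216) = 216 − 125.28 = 90.72 → 91
  G: 214 − 124.12 = 89.88 → 90
  B: 199 + 0.58×(0−199) = 199 − 115.42 = 83.58 → 84
After the shade: rgb(91, 90, 84) = #5b5a54.
Lerp each channel 66% toward 0:
  R: 91 + 0.66×(0−91) = 91 − 60.06 = 30.94 → 31
  G: 90 − 59.4 = 30.6 → 31
  B: 84 − 55.44 = 28.56 → 29
rgb(31, 31, 29) = #1f1f1d.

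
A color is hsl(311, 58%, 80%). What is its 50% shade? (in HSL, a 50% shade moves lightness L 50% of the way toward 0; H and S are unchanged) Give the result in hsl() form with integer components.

L moves 50% from 80 toward 0: 80 − 40 = 40 → 40.
H and S are unchanged.

hsl(311, 58%, 40%)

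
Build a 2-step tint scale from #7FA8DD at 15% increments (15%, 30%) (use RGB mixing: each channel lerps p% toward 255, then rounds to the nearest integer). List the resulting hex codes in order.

#7FA8DD is rgb(127, 168, 221).
15%: (127 + 19.2 = 146.2→146, 168 + 13.05 = 181.05→181, 221 + 5.1 = 226.1→226) → #92B5E2
30%: (127 + 38.4 = 165.4→165, 168 + 26.1 = 194.1→194, 221 + 10.2 = 231.2→231) → #A5C2E7

#92B5E2, #A5C2E7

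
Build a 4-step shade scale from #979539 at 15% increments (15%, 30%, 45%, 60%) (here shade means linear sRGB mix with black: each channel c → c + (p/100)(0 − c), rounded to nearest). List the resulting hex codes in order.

#807f30, #6a6828, #53521f, #3c3c17

#979539 is rgb(151, 149, 57).
15%: (151 − 22.65 = 128.35→128, 149 − 22.35 = 126.65→127, 57 − 8.55 = 48.45→48) → #807f30
30%: (151 − 45.3 = 105.7→106, 149 − 44.7 = 104.3→104, 57 − 17.1 = 39.9→40) → #6a6828
45%: (151 − 67.95 = 83.05→83, 149 − 67.05 = 81.95→82, 57 − 25.65 = 31.35→31) → #53521f
60%: (151 − 90.6 = 60.4→60, 149 − 89.4 = 59.6→60, 57 − 34.2 = 22.8→23) → #3c3c17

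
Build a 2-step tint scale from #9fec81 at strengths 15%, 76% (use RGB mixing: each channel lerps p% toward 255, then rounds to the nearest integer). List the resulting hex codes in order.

#9fec81 is rgb(159, 236, 129).
15%: (159 + 14.4 = 173.4→173, 236 + 2.85 = 238.85→239, 129 + 18.9 = 147.9→148) → #adef94
76%: (159 + 72.96 = 231.96→232, 236 + 14.44 = 250.44→250, 129 + 95.76 = 224.76→225) → #e8fae1

#adef94, #e8fae1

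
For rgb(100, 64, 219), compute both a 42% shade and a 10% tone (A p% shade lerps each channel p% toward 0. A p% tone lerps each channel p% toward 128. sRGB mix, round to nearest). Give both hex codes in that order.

#3A257F, #6746D2

42% shade:
  R: 100 − 42 = 58 → 58
  G: 64 − 26.88 = 37.12 → 37
  B: 219 + 0.42×(0−219) = 219 − 91.98 = 127.02 → 127
  → #3A257F
10% tone:
  R: 100 + 0.1×(128−100) = 100 + 2.8 = 102.8 → 103
  G: 64 + 6.4 = 70.4 → 70
  B: 219 + 0.1×(128−219) = 219 − 9.1 = 209.9 → 210
  → #6746D2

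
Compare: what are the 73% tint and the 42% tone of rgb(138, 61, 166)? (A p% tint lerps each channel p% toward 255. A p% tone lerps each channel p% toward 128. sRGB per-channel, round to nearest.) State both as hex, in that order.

#DFCBE7, #865996

73% tint:
  R: 138 + 85.41 = 223.41 → 223
  G: 61 + 0.73×(255−61) = 61 + 141.62 = 202.62 → 203
  B: 166 + 0.73×(255−166) = 166 + 64.97 = 230.97 → 231
  → #DFCBE7
42% tone:
  R: 138 − 4.2 = 133.8 → 134
  G: 61 + 0.42×(128−61) = 61 + 28.14 = 89.14 → 89
  B: 166 − 15.96 = 150.04 → 150
  → #865996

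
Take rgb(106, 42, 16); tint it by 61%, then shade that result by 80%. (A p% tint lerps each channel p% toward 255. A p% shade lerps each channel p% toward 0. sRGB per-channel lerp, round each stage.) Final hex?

Per channel, c → c + 0.61(255 − c):
  R: 106 + 90.89 = 196.89 → 197
  G: 42 + 129.93 = 171.93 → 172
  B: 16 + 0.61×(255−16) = 16 + 145.79 = 161.79 → 162
After the tint: rgb(197, 172, 162) = #C5ACA2.
Per channel, c → c + 0.8(0 − c):
  R: 197 − 157.6 = 39.4 → 39
  G: 172 + 0.8×(0−172) = 172 − 137.6 = 34.4 → 34
  B: 162 + 0.8×(0−162) = 162 − 129.6 = 32.4 → 32
rgb(39, 34, 32) = #272220.

#272220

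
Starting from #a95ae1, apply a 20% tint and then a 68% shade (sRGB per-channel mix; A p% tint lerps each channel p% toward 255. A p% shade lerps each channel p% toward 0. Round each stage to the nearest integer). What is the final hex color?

#3c274a

#a95ae1 is rgb(169, 90, 225).
Per channel, c → c + 0.2(255 − c):
  R: 169 + 0.2×(255−169) = 169 + 17.2 = 186.2 → 186
  G: 90 + 0.2×(255−90) = 90 + 33 = 123 → 123
  B: 225 + 6 = 231 → 231
After the tint: rgb(186, 123, 231) = #ba7be7.
A 68% shade moves each channel 68% toward 0:
  R: 186 − 126.48 = 59.52 → 60
  G: 123 + 0.68×(0−123) = 123 − 83.64 = 39.36 → 39
  B: 231 − 157.08 = 73.92 → 74
rgb(60, 39, 74) = #3c274a.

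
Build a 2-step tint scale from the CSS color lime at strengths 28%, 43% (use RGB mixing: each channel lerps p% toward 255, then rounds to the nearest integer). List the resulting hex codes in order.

CSS lime is rgb(0, 255, 0).
28%: (0 + 71.4 = 71.4→71, 255→255, 0 + 71.4 = 71.4→71) → #47FF47
43%: (0 + 109.65 = 109.65→110, 255→255, 0 + 109.65 = 109.65→110) → #6EFF6E

#47FF47, #6EFF6E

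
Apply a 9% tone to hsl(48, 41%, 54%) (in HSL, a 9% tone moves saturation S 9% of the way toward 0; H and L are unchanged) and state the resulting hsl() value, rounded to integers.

S moves 9% from 41 toward 0: 41 − 3.69 = 37.31 → 37.
H and L are unchanged.

hsl(48, 37%, 54%)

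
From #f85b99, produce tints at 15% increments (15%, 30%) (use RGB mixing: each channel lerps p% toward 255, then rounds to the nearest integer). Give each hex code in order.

#f974a8, #fa8cb8

#f85b99 is rgb(248, 91, 153).
15%: (248 + 1.05 = 249.05→249, 91 + 24.6 = 115.6→116, 153 + 15.3 = 168.3→168) → #f974a8
30%: (248 + 2.1 = 250.1→250, 91 + 49.2 = 140.2→140, 153 + 30.6 = 183.6→184) → #fa8cb8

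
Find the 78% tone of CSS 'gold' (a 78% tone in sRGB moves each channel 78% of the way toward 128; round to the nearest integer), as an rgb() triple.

CSS gold is rgb(255, 215, 0).
Per channel, c → c + 0.78(128 − c):
  R: 255 + 0.78×(128−255) = 255 − 99.06 = 155.94 → 156
  G: 215 − 67.86 = 147.14 → 147
  B: 0 + 0.78×(128−0) = 0 + 99.84 = 99.84 → 100

rgb(156, 147, 100)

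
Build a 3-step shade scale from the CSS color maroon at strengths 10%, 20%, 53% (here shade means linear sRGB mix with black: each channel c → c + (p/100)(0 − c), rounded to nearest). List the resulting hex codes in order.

CSS maroon is rgb(128, 0, 0).
10%: (128 − 12.8 = 115.2→115, 0→0, 0→0) → #730000
20%: (128 − 25.6 = 102.4→102, 0→0, 0→0) → #660000
53%: (128 − 67.84 = 60.16→60, 0→0, 0→0) → #3c0000

#730000, #660000, #3c0000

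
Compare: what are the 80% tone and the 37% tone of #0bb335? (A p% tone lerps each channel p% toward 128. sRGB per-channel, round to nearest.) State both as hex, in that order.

#698a71, #36a051

#0bb335 is rgb(11, 179, 53).
80% tone:
  R: 11 + 0.8×(128−11) = 11 + 93.6 = 104.6 → 105
  G: 179 + 0.8×(128−179) = 179 − 40.8 = 138.2 → 138
  B: 53 + 0.8×(128−53) = 53 + 60 = 113 → 113
  → #698a71
37% tone:
  R: 11 + 43.29 = 54.29 → 54
  G: 179 − 18.87 = 160.13 → 160
  B: 53 + 27.75 = 80.75 → 81
  → #36a051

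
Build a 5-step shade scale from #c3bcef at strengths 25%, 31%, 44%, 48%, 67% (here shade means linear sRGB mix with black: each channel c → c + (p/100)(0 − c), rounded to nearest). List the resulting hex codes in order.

#928db3, #8782a5, #6d6986, #65627c, #403e4f

#c3bcef is rgb(195, 188, 239).
25%: (195 − 48.75 = 146.25→146, 188 − 47 = 141→141, 239 − 59.75 = 179.25→179) → #928db3
31%: (195 − 60.45 = 134.55→135, 188 − 58.28 = 129.72→130, 239 − 74.09 = 164.91→165) → #8782a5
44%: (195 − 85.8 = 109.2→109, 188 − 82.72 = 105.28→105, 239 − 105.16 = 133.84→134) → #6d6986
48%: (195 − 93.6 = 101.4→101, 188 − 90.24 = 97.76→98, 239 − 114.72 = 124.28→124) → #65627c
67%: (195 − 130.65 = 64.35→64, 188 − 125.96 = 62.04→62, 239 − 160.13 = 78.87→79) → #403e4f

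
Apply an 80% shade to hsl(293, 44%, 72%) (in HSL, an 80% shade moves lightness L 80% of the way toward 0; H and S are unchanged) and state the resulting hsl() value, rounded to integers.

hsl(293, 44%, 14%)

L moves 80% from 72 toward 0: 72 − 57.6 = 14.4 → 14.
H and S are unchanged.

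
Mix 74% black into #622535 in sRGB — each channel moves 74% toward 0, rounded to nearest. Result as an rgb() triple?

#622535 is rgb(98, 37, 53).
Lerp each channel 74% toward 0:
  R: 98 + 0.74×(0−98) = 98 − 72.52 = 25.48 → 25
  G: 37 + 0.74×(0−37) = 37 − 27.38 = 9.62 → 10
  B: 53 + 0.74×(0−53) = 53 − 39.22 = 13.78 → 14

rgb(25, 10, 14)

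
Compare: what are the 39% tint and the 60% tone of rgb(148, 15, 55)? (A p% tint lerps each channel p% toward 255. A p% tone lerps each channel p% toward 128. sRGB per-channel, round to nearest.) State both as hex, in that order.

39% tint:
  R: 148 + 0.39×(255−148) = 148 + 41.73 = 189.73 → 190
  G: 15 + 0.39×(255−15) = 15 + 93.6 = 108.6 → 109
  B: 55 + 78 = 133 → 133
  → #BE6D85
60% tone:
  R: 148 − 12 = 136 → 136
  G: 15 + 67.8 = 82.8 → 83
  B: 55 + 43.8 = 98.8 → 99
  → #885363

#BE6D85, #885363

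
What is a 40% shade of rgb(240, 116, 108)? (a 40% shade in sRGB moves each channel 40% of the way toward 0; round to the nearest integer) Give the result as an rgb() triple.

Per channel, c → c + 0.4(0 − c):
  R: 240 − 96 = 144 → 144
  G: 116 + 0.4×(0−116) = 116 − 46.4 = 69.6 → 70
  B: 108 − 43.2 = 64.8 → 65

rgb(144, 70, 65)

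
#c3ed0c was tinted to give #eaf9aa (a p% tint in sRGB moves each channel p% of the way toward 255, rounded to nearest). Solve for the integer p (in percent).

#c3ed0c is rgb(195, 237, 12); #eaf9aa is rgb(234, 249, 170).
On the B channel (widest range): 170 ≈ 12 + (p/100)(255 − 12), so p ≈ 100×(170 − 12)/(255 − 12) = 15800/243 = 65.02.
p = 65 reproduces all three channels after rounding.

65%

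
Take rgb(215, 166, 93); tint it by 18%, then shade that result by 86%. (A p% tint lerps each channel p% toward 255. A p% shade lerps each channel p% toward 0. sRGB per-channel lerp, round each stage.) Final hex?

#1F1911

An 18% tint moves each channel 18% toward 255:
  R: 215 + 0.18×(255−215) = 215 + 7.2 = 222.2 → 222
  G: 166 + 0.18×(255−166) = 166 + 16.02 = 182.02 → 182
  B: 93 + 0.18×(255−93) = 93 + 29.16 = 122.16 → 122
After the tint: rgb(222, 182, 122) = #DEB67A.
An 86% shade moves each channel 86% toward 0:
  R: 222 + 0.86×(0−222) = 222 − 190.92 = 31.08 → 31
  G: 182 + 0.86×(0−182) = 182 − 156.52 = 25.48 → 25
  B: 122 − 104.92 = 17.08 → 17
rgb(31, 25, 17) = #1F1911.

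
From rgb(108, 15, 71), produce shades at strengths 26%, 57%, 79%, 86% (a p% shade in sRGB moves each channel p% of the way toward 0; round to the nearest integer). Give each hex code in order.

26%: (108 − 28.08 = 79.92→80, 15 − 3.9 = 11.1→11, 71 − 18.46 = 52.54→53) → #500B35
57%: (108 − 61.56 = 46.44→46, 15 − 8.55 = 6.45→6, 71 − 40.47 = 30.53→31) → #2E061F
79%: (108 − 85.32 = 22.68→23, 15 − 11.85 = 3.15→3, 71 − 56.09 = 14.91→15) → #17030F
86%: (108 − 92.88 = 15.12→15, 15 − 12.9 = 2.1→2, 71 − 61.06 = 9.94→10) → #0F020A

#500B35, #2E061F, #17030F, #0F020A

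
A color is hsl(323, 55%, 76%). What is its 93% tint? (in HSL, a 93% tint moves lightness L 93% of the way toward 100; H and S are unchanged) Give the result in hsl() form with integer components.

hsl(323, 55%, 98%)

L moves 93% from 76 toward 100: 76 + 22.32 = 98.32 → 98.
H and S are unchanged.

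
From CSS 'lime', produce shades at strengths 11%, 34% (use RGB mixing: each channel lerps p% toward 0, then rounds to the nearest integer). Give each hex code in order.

#00E300, #00A800

CSS lime is rgb(0, 255, 0).
11%: (0→0, 255 − 28.05 = 226.95→227, 0→0) → #00E300
34%: (0→0, 255 − 86.7 = 168.3→168, 0→0) → #00A800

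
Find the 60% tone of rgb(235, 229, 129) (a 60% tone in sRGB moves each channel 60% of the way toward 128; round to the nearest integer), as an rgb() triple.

rgb(171, 168, 128)

A 60% tone moves each channel 60% toward 128:
  R: 235 + 0.6×(128−235) = 235 − 64.2 = 170.8 → 171
  G: 229 + 0.6×(128−229) = 229 − 60.6 = 168.4 → 168
  B: 129 + 0.6×(128−129) = 129 − 0.6 = 128.4 → 128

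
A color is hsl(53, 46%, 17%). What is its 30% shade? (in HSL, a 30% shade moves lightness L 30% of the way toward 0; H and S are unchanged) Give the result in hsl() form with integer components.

L moves 30% from 17 toward 0: 17 − 5.1 = 11.9 → 12.
H and S are unchanged.

hsl(53, 46%, 12%)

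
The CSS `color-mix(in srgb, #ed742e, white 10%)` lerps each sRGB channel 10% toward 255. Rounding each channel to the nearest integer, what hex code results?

#ef8243

#ed742e is rgb(237, 116, 46).
Per channel, c → c + 0.1(255 − c):
  R: 237 + 0.1×(255−237) = 237 + 1.8 = 238.8 → 239
  G: 116 + 0.1×(255−116) = 116 + 13.9 = 129.9 → 130
  B: 46 + 20.9 = 66.9 → 67
rgb(239, 130, 67) = #ef8243.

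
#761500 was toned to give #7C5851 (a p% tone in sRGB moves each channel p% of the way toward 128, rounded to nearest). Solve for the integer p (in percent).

63%

#761500 is rgb(118, 21, 0); #7C5851 is rgb(124, 88, 81).
On the B channel (widest range): 81 ≈ 0 + (p/100)(128 − 0), so p ≈ 100×(81 − 0)/(128 − 0) = 8100/128 = 63.28.
p = 63 reproduces all three channels after rounding.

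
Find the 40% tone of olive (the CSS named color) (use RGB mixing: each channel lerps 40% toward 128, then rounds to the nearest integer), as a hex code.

#808033

CSS olive is rgb(128, 128, 0).
Per channel, c → c + 0.4(128 − c):
  R: 128 + 0.4×(128−128) = 128 + 0 = 128 → 128
  G: 128 + 0.4×(128−128) = 128 + 0 = 128 → 128
  B: 0 + 0.4×(128−0) = 0 + 51.2 = 51.2 → 51
rgb(128, 128, 51) = #808033.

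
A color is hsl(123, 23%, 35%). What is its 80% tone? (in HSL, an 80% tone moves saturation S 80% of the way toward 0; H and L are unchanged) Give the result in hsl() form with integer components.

S moves 80% from 23 toward 0: 23 − 18.4 = 4.6 → 5.
H and L are unchanged.

hsl(123, 5%, 35%)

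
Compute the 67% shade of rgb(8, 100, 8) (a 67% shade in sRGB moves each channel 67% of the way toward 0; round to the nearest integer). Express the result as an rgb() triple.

Per channel, c → c + 0.67(0 − c):
  R: 8 − 5.36 = 2.64 → 3
  G: 100 + 0.67×(0−100) = 100 − 67 = 33 → 33
  B: 8 + 0.67×(0−8) = 8 − 5.36 = 2.64 → 3

rgb(3, 33, 3)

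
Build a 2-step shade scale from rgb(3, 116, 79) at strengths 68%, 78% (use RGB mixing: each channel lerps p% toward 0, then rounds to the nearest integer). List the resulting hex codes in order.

68%: (3 − 2.04 = 0.96→1, 116 − 78.88 = 37.12→37, 79 − 53.72 = 25.28→25) → #012519
78%: (3 − 2.34 = 0.66→1, 116 − 90.48 = 25.52→26, 79 − 61.62 = 17.38→17) → #011A11

#012519, #011A11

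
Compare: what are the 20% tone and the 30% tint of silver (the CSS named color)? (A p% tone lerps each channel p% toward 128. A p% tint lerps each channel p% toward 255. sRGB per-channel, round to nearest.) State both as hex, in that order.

CSS silver is rgb(192, 192, 192).
20% tone:
  R: 192 + 0.2×(128−192) = 192 − 12.8 = 179.2 → 179
  G: 192 + 0.2×(128−192) = 192 − 12.8 = 179.2 → 179
  B: 192 − 12.8 = 179.2 → 179
  → #B3B3B3
30% tint:
  R: 192 + 18.9 = 210.9 → 211
  G: 192 + 18.9 = 210.9 → 211
  B: 192 + 0.3×(255−192) = 192 + 18.9 = 210.9 → 211
  → #D3D3D3

#B3B3B3, #D3D3D3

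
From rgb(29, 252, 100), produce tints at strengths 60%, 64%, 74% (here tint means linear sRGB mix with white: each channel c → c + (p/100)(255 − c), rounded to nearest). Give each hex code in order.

#A5FEC1, #AEFEC7, #C4FED7

60%: (29 + 135.6 = 164.6→165, 252 + 1.8 = 253.8→254, 100 + 93 = 193→193) → #A5FEC1
64%: (29 + 144.64 = 173.64→174, 252 + 1.92 = 253.92→254, 100 + 99.2 = 199.2→199) → #AEFEC7
74%: (29 + 167.24 = 196.24→196, 252 + 2.22 = 254.22→254, 100 + 114.7 = 214.7→215) → #C4FED7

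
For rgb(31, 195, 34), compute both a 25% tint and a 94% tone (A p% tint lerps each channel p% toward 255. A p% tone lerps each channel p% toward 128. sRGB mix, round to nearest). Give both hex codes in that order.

#57d259, #7a847a

25% tint:
  R: 31 + 56 = 87 → 87
  G: 195 + 0.25×(255−195) = 195 + 15 = 210 → 210
  B: 34 + 0.25×(255−34) = 34 + 55.25 = 89.25 → 89
  → #57d259
94% tone:
  R: 31 + 0.94×(128−31) = 31 + 91.18 = 122.18 → 122
  G: 195 + 0.94×(128−195) = 195 − 62.98 = 132.02 → 132
  B: 34 + 0.94×(128−34) = 34 + 88.36 = 122.36 → 122
  → #7a847a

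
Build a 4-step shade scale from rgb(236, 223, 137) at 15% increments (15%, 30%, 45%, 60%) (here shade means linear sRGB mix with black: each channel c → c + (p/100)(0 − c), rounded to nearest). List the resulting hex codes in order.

#C9BE74, #A59C60, #827B4B, #5E5937

15%: (236 − 35.4 = 200.6→201, 223 − 33.45 = 189.55→190, 137 − 20.55 = 116.45→116) → #C9BE74
30%: (236 − 70.8 = 165.2→165, 223 − 66.9 = 156.1→156, 137 − 41.1 = 95.9→96) → #A59C60
45%: (236 − 106.2 = 129.8→130, 223 − 100.35 = 122.65→123, 137 − 61.65 = 75.35→75) → #827B4B
60%: (236 − 141.6 = 94.4→94, 223 − 133.8 = 89.2→89, 137 − 82.2 = 54.8→55) → #5E5937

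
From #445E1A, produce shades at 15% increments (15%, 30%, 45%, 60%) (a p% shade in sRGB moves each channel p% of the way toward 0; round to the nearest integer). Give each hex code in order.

#3A5016, #304212, #25340E, #1B260A

#445E1A is rgb(68, 94, 26).
15%: (68 − 10.2 = 57.8→58, 94 − 14.1 = 79.9→80, 26 − 3.9 = 22.1→22) → #3A5016
30%: (68 − 20.4 = 47.6→48, 94 − 28.2 = 65.8→66, 26 − 7.8 = 18.2→18) → #304212
45%: (68 − 30.6 = 37.4→37, 94 − 42.3 = 51.7→52, 26 − 11.7 = 14.3→14) → #25340E
60%: (68 − 40.8 = 27.2→27, 94 − 56.4 = 37.6→38, 26 − 15.6 = 10.4→10) → #1B260A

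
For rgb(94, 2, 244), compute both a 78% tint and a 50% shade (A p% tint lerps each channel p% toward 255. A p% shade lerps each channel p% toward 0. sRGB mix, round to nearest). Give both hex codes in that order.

#DCC7FD, #2F017A

78% tint:
  R: 94 + 125.58 = 219.58 → 220
  G: 2 + 0.78×(255−2) = 2 + 197.34 = 199.34 → 199
  B: 244 + 0.78×(255−244) = 244 + 8.58 = 252.58 → 253
  → #DCC7FD
50% shade:
  R: 94 + 0.5×(0−94) = 94 − 47 = 47 → 47
  G: 2 − 1 = 1 → 1
  B: 244 − 122 = 122 → 122
  → #2F017A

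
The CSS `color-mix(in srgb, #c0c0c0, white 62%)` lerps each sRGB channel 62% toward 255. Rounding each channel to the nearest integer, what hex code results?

#e7e7e7

#c0c0c0 is rgb(192, 192, 192).
A 62% tint moves each channel 62% toward 255:
  R: 192 + 0.62×(255−192) = 192 + 39.06 = 231.06 → 231
  G: 192 + 0.62×(255−192) = 192 + 39.06 = 231.06 → 231
  B: 192 + 0.62×(255−192) = 192 + 39.06 = 231.06 → 231
rgb(231, 231, 231) = #e7e7e7.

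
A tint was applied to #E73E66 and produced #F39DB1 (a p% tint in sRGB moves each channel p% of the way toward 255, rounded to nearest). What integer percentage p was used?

49%

#E73E66 is rgb(231, 62, 102); #F39DB1 is rgb(243, 157, 177).
On the G channel (widest range): 157 ≈ 62 + (p/100)(255 − 62), so p ≈ 100×(157 − 62)/(255 − 62) = 9500/193 = 49.22.
p = 49 reproduces all three channels after rounding.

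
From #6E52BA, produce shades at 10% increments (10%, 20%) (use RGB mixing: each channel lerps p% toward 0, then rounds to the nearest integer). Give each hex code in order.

#634AA7, #584295

#6E52BA is rgb(110, 82, 186).
10%: (110 − 11 = 99→99, 82 − 8.2 = 73.8→74, 186 − 18.6 = 167.4→167) → #634AA7
20%: (110 − 22 = 88→88, 82 − 16.4 = 65.6→66, 186 − 37.2 = 148.8→149) → #584295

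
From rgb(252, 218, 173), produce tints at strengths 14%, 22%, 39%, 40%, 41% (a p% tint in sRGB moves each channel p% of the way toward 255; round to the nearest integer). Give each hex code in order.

14%: (252→252, 218 + 5.18 = 223.18→223, 173 + 11.48 = 184.48→184) → #FCDFB8
22%: (252 + 0.66 = 252.66→253, 218 + 8.14 = 226.14→226, 173 + 18.04 = 191.04→191) → #FDE2BF
39%: (252 + 1.17 = 253.17→253, 218 + 14.43 = 232.43→232, 173 + 31.98 = 204.98→205) → #FDE8CD
40%: (252 + 1.2 = 253.2→253, 218 + 14.8 = 232.8→233, 173 + 32.8 = 205.8→206) → #FDE9CE
41%: (252 + 1.23 = 253.23→253, 218 + 15.17 = 233.17→233, 173 + 33.62 = 206.62→207) → #FDE9CF

#FCDFB8, #FDE2BF, #FDE8CD, #FDE9CE, #FDE9CF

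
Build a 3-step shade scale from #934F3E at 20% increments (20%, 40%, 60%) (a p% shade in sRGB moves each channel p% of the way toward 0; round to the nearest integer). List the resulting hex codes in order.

#934F3E is rgb(147, 79, 62).
20%: (147 − 29.4 = 117.6→118, 79 − 15.8 = 63.2→63, 62 − 12.4 = 49.6→50) → #763F32
40%: (147 − 58.8 = 88.2→88, 79 − 31.6 = 47.4→47, 62 − 24.8 = 37.2→37) → #582F25
60%: (147 − 88.2 = 58.8→59, 79 − 47.4 = 31.6→32, 62 − 37.2 = 24.8→25) → #3B2019

#763F32, #582F25, #3B2019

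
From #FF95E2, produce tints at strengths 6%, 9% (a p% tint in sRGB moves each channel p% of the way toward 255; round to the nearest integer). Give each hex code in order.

#FF95E2 is rgb(255, 149, 226).
6%: (255→255, 149 + 6.36 = 155.36→155, 226 + 1.74 = 227.74→228) → #FF9BE4
9%: (255→255, 149 + 9.54 = 158.54→159, 226 + 2.61 = 228.61→229) → #FF9FE5

#FF9BE4, #FF9FE5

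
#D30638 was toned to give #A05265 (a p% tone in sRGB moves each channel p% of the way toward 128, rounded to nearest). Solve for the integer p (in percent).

#D30638 is rgb(211, 6, 56); #A05265 is rgb(160, 82, 101).
On the G channel (widest range): 82 ≈ 6 + (p/100)(128 − 6), so p ≈ 100×(82 − 6)/(128 − 6) = 7600/122 = 62.30.
p = 62 reproduces all three channels after rounding.

62%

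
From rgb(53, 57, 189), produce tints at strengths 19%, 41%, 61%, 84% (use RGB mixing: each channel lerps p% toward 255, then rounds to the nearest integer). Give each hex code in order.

#5B5FCA, #888AD8, #B0B2E5, #DFDFF4

19%: (53 + 38.38 = 91.38→91, 57 + 37.62 = 94.62→95, 189 + 12.54 = 201.54→202) → #5B5FCA
41%: (53 + 82.82 = 135.82→136, 57 + 81.18 = 138.18→138, 189 + 27.06 = 216.06→216) → #888AD8
61%: (53 + 123.22 = 176.22→176, 57 + 120.78 = 177.78→178, 189 + 40.26 = 229.26→229) → #B0B2E5
84%: (53 + 169.68 = 222.68→223, 57 + 166.32 = 223.32→223, 189 + 55.44 = 244.44→244) → #DFDFF4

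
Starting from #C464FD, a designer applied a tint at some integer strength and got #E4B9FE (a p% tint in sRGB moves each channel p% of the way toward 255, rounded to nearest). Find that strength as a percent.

55%

#C464FD is rgb(196, 100, 253); #E4B9FE is rgb(228, 185, 254).
On the G channel (widest range): 185 ≈ 100 + (p/100)(255 − 100), so p ≈ 100×(185 − 100)/(255 − 100) = 8500/155 = 54.84.
p = 55 reproduces all three channels after rounding.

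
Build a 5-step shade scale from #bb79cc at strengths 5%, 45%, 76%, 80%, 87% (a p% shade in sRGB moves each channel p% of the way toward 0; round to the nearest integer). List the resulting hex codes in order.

#b273c2, #674370, #2d1d31, #251829, #18101b

#bb79cc is rgb(187, 121, 204).
5%: (187 − 9.35 = 177.65→178, 121 − 6.05 = 114.95→115, 204 − 10.2 = 193.8→194) → #b273c2
45%: (187 − 84.15 = 102.85→103, 121 − 54.45 = 66.55→67, 204 − 91.8 = 112.2→112) → #674370
76%: (187 − 142.12 = 44.88→45, 121 − 91.96 = 29.04→29, 204 − 155.04 = 48.96→49) → #2d1d31
80%: (187 − 149.6 = 37.4→37, 121 − 96.8 = 24.2→24, 204 − 163.2 = 40.8→41) → #251829
87%: (187 − 162.69 = 24.31→24, 121 − 105.27 = 15.73→16, 204 − 177.48 = 26.52→27) → #18101b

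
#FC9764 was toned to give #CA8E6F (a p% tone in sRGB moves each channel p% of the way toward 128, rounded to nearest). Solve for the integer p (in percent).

#FC9764 is rgb(252, 151, 100); #CA8E6F is rgb(202, 142, 111).
On the R channel (widest range): 202 ≈ 252 + (p/100)(128 − 252), so p ≈ 100×(202 − 252)/(128 − 252) = -5000/-124 = 40.32.
p = 40 reproduces all three channels after rounding.

40%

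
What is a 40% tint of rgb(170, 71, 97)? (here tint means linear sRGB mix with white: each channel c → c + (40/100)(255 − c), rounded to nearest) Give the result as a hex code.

#CC91A0

A 40% tint moves each channel 40% toward 255:
  R: 170 + 34 = 204 → 204
  G: 71 + 73.6 = 144.6 → 145
  B: 97 + 63.2 = 160.2 → 160
rgb(204, 145, 160) = #CC91A0.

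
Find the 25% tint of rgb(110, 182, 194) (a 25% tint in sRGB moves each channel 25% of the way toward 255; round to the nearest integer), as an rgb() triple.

Per channel, c → c + 0.25(255 − c):
  R: 110 + 0.25×(255−110) = 110 + 36.25 = 146.25 → 146
  G: 182 + 18.25 = 200.25 → 200
  B: 194 + 15.25 = 209.25 → 209

rgb(146, 200, 209)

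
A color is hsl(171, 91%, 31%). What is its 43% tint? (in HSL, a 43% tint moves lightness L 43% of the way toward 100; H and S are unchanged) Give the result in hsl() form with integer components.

L moves 43% from 31 toward 100: 31 + 29.67 = 60.67 → 61.
H and S are unchanged.

hsl(171, 91%, 61%)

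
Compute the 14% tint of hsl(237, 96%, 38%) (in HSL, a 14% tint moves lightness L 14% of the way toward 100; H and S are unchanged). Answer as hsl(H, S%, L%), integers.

L moves 14% from 38 toward 100: 38 + 8.68 = 46.68 → 47.
H and S are unchanged.

hsl(237, 96%, 47%)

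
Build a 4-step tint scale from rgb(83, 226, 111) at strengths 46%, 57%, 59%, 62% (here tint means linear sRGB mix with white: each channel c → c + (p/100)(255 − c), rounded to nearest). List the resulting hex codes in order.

#A2EFB1, #B5F3C1, #B8F3C4, #BEF4C8

46%: (83 + 79.12 = 162.12→162, 226 + 13.34 = 239.34→239, 111 + 66.24 = 177.24→177) → #A2EFB1
57%: (83 + 98.04 = 181.04→181, 226 + 16.53 = 242.53→243, 111 + 82.08 = 193.08→193) → #B5F3C1
59%: (83 + 101.48 = 184.48→184, 226 + 17.11 = 243.11→243, 111 + 84.96 = 195.96→196) → #B8F3C4
62%: (83 + 106.64 = 189.64→190, 226 + 17.98 = 243.98→244, 111 + 89.28 = 200.28→200) → #BEF4C8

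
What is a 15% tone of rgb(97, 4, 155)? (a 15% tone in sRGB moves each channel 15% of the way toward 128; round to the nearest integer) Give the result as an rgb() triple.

Lerp each channel 15% toward 128:
  R: 97 + 4.65 = 101.65 → 102
  G: 4 + 18.6 = 22.6 → 23
  B: 155 + 0.15×(128−155) = 155 − 4.05 = 150.95 → 151

rgb(102, 23, 151)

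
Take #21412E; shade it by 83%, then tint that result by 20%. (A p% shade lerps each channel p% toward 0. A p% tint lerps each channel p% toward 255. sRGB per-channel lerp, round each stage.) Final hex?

#21412E is rgb(33, 65, 46).
Per channel, c → c + 0.83(0 − c):
  R: 33 − 27.39 = 5.61 → 6
  G: 65 − 53.95 = 11.05 → 11
  B: 46 − 38.18 = 7.82 → 8
After the shade: rgb(6, 11, 8) = #060B08.
Lerp each channel 20% toward 255:
  R: 6 + 0.2×(255−6) = 6 + 49.8 = 55.8 → 56
  G: 11 + 0.2×(255−11) = 11 + 48.8 = 59.8 → 60
  B: 8 + 0.2×(255−8) = 8 + 49.4 = 57.4 → 57
rgb(56, 60, 57) = #383C39.

#383C39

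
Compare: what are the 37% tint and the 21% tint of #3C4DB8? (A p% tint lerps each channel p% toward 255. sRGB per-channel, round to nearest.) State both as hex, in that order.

#3C4DB8 is rgb(60, 77, 184).
37% tint:
  R: 60 + 72.15 = 132.15 → 132
  G: 77 + 0.37×(255−77) = 77 + 65.86 = 142.86 → 143
  B: 184 + 0.37×(255−184) = 184 + 26.27 = 210.27 → 210
  → #848FD2
21% tint:
  R: 60 + 0.21×(255−60) = 60 + 40.95 = 100.95 → 101
  G: 77 + 0.21×(255−77) = 77 + 37.38 = 114.38 → 114
  B: 184 + 0.21×(255−184) = 184 + 14.91 = 198.91 → 199
  → #6572C7

#848FD2, #6572C7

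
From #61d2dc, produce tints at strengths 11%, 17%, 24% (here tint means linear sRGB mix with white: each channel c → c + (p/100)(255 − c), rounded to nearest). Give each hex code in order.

#72d7e0, #7cdae2, #87dde4

#61d2dc is rgb(97, 210, 220).
11%: (97 + 17.38 = 114.38→114, 210 + 4.95 = 214.95→215, 220 + 3.85 = 223.85→224) → #72d7e0
17%: (97 + 26.86 = 123.86→124, 210 + 7.65 = 217.65→218, 220 + 5.95 = 225.95→226) → #7cdae2
24%: (97 + 37.92 = 134.92→135, 210 + 10.8 = 220.8→221, 220 + 8.4 = 228.4→228) → #87dde4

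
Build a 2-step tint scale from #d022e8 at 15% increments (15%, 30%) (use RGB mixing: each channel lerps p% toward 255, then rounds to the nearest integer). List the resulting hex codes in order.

#d743eb, #de64ef

#d022e8 is rgb(208, 34, 232).
15%: (208 + 7.05 = 215.05→215, 34 + 33.15 = 67.15→67, 232 + 3.45 = 235.45→235) → #d743eb
30%: (208 + 14.1 = 222.1→222, 34 + 66.3 = 100.3→100, 232 + 6.9 = 238.9→239) → #de64ef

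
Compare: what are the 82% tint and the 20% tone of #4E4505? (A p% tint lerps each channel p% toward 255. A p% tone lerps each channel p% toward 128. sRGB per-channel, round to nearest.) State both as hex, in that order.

#DFDED2, #58511E

#4E4505 is rgb(78, 69, 5).
82% tint:
  R: 78 + 0.82×(255−78) = 78 + 145.14 = 223.14 → 223
  G: 69 + 152.52 = 221.52 → 222
  B: 5 + 205 = 210 → 210
  → #DFDED2
20% tone:
  R: 78 + 10 = 88 → 88
  G: 69 + 11.8 = 80.8 → 81
  B: 5 + 0.2×(128−5) = 5 + 24.6 = 29.6 → 30
  → #58511E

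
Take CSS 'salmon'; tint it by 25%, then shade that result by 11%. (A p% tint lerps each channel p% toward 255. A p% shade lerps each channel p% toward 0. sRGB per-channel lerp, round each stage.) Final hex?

#df8e85

CSS salmon is rgb(250, 128, 114).
A 25% tint moves each channel 25% toward 255:
  R: 250 + 0.25×(255−250) = 250 + 1.25 = 251.25 → 251
  G: 128 + 0.25×(255−128) = 128 + 31.75 = 159.75 → 160
  B: 114 + 0.25×(255−114) = 114 + 35.25 = 149.25 → 149
After the tint: rgb(251, 160, 149) = #fba095.
An 11% shade moves each channel 11% toward 0:
  R: 251 − 27.61 = 223.39 → 223
  G: 160 + 0.11×(0−160) = 160 − 17.6 = 142.4 → 142
  B: 149 − 16.39 = 132.61 → 133
rgb(223, 142, 133) = #df8e85.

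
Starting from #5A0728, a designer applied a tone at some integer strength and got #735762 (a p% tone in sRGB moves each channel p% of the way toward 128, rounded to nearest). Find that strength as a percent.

66%

#5A0728 is rgb(90, 7, 40); #735762 is rgb(115, 87, 98).
On the G channel (widest range): 87 ≈ 7 + (p/100)(128 − 7), so p ≈ 100×(87 − 7)/(128 − 7) = 8000/121 = 66.12.
p = 66 reproduces all three channels after rounding.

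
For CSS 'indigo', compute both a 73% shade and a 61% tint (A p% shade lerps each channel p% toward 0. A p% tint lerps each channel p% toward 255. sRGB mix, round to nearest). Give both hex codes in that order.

CSS indigo is rgb(75, 0, 130).
73% shade:
  R: 75 − 54.75 = 20.25 → 20
  G: 0 + 0.73×(0−0) = 0 + 0 = 0 → 0
  B: 130 − 94.9 = 35.1 → 35
  → #140023
61% tint:
  R: 75 + 0.61×(255−75) = 75 + 109.8 = 184.8 → 185
  G: 0 + 0.61×(255−0) = 0 + 155.55 = 155.55 → 156
  B: 130 + 76.25 = 206.25 → 206
  → #B99CCE

#140023, #B99CCE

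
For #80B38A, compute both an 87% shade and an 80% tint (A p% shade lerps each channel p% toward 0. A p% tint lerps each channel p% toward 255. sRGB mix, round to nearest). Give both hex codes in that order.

#80B38A is rgb(128, 179, 138).
87% shade:
  R: 128 + 0.87×(0−128) = 128 − 111.36 = 16.64 → 17
  G: 179 + 0.87×(0−179) = 179 − 155.73 = 23.27 → 23
  B: 138 − 120.06 = 17.94 → 18
  → #111712
80% tint:
  R: 128 + 0.8×(255−128) = 128 + 101.6 = 229.6 → 230
  G: 179 + 60.8 = 239.8 → 240
  B: 138 + 0.8×(255−138) = 138 + 93.6 = 231.6 → 232
  → #E6F0E8

#111712, #E6F0E8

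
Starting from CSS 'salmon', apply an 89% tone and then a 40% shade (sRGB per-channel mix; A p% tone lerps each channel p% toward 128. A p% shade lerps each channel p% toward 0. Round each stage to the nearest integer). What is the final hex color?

CSS salmon is rgb(250, 128, 114).
An 89% tone moves each channel 89% toward 128:
  R: 250 + 0.89×(128−250) = 250 − 108.58 = 141.42 → 141
  G: 128 + 0.89×(128−128) = 128 + 0 = 128 → 128
  B: 114 + 12.46 = 126.46 → 126
After the tone: rgb(141, 128, 126) = #8d807e.
A 40% shade moves each channel 40% toward 0:
  R: 141 + 0.4×(0−141) = 141 − 56.4 = 84.6 → 85
  G: 128 − 51.2 = 76.8 → 77
  B: 126 + 0.4×(0−126) = 126 − 50.4 = 75.6 → 76
rgb(85, 77, 76) = #554d4c.

#554d4c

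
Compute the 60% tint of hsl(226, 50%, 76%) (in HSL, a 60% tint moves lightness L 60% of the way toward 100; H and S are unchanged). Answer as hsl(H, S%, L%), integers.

hsl(226, 50%, 90%)

L moves 60% from 76 toward 100: 76 + 14.4 = 90.4 → 90.
H and S are unchanged.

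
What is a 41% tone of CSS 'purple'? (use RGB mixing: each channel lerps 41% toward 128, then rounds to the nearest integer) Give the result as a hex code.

CSS purple is rgb(128, 0, 128).
Per channel, c → c + 0.41(128 − c):
  R: 128 + 0.41×(128−128) = 128 + 0 = 128 → 128
  G: 0 + 0.41×(128−0) = 0 + 52.48 = 52.48 → 52
  B: 128 + 0.41×(128−128) = 128 + 0 = 128 → 128
rgb(128, 52, 128) = #803480.

#803480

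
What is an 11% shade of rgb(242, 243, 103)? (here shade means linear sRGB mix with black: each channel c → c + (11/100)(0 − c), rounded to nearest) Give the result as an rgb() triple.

Per channel, c → c + 0.11(0 − c):
  R: 242 − 26.62 = 215.38 → 215
  G: 243 + 0.11×(0−243) = 243 − 26.73 = 216.27 → 216
  B: 103 − 11.33 = 91.67 → 92

rgb(215, 216, 92)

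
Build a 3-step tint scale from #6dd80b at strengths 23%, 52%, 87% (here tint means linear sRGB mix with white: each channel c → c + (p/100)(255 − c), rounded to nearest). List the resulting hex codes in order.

#8fe143, #b9ec8a, #ecfadf

#6dd80b is rgb(109, 216, 11).
23%: (109 + 33.58 = 142.58→143, 216 + 8.97 = 224.97→225, 11 + 56.12 = 67.12→67) → #8fe143
52%: (109 + 75.92 = 184.92→185, 216 + 20.28 = 236.28→236, 11 + 126.88 = 137.88→138) → #b9ec8a
87%: (109 + 127.02 = 236.02→236, 216 + 33.93 = 249.93→250, 11 + 212.28 = 223.28→223) → #ecfadf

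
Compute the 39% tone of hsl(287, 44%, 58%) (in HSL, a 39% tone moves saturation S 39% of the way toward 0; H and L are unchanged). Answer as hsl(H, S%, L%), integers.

hsl(287, 27%, 58%)

S moves 39% from 44 toward 0: 44 − 17.16 = 26.84 → 27.
H and L are unchanged.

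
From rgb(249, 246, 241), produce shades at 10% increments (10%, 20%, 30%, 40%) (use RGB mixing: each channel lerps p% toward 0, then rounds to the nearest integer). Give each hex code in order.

#e0ddd9, #c7c5c1, #aeaca9, #959491

10%: (249 − 24.9 = 224.1→224, 246 − 24.6 = 221.4→221, 241 − 24.1 = 216.9→217) → #e0ddd9
20%: (249 − 49.8 = 199.2→199, 246 − 49.2 = 196.8→197, 241 − 48.2 = 192.8→193) → #c7c5c1
30%: (249 − 74.7 = 174.3→174, 246 − 73.8 = 172.2→172, 241 − 72.3 = 168.7→169) → #aeaca9
40%: (249 − 99.6 = 149.4→149, 246 − 98.4 = 147.6→148, 241 − 96.4 = 144.6→145) → #959491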